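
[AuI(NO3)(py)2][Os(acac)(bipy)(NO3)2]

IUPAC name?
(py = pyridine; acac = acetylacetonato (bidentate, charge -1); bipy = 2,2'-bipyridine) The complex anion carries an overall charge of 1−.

iodonitratobis(pyridine)gold(III) (acetylacetonato)(2,2'-bipyridine)dinitratoosmate(II)

The complex anion is given as 1−; its ligand charges sum to -3, so Os = +2.
A 1:1 salt means the cation carries the equal and opposite charge, 1+.
Cation: ligand charges sum to -2; for the ion to be 1+, Au = +3.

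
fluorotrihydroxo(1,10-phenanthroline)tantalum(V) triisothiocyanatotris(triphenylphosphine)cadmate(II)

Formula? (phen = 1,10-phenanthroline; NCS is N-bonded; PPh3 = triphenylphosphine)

Cation [Ta…]: ligand charges -4, Ta(V) ⇒ ion charge 1+.
Anion [Cd…]: ligand charges -3, Cd(II) ⇒ ion charge 1−.
One 1+ cation balances one 1− anion.

[TaF(OH)3(phen)][Cd(NCS)3(PPh3)3]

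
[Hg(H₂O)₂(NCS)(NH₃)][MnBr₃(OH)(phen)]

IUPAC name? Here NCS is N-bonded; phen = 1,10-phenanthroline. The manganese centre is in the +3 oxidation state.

Both ions are complex: the cation is named first with the plain metal name, the anion second with the -ate form; each ion's ligands are alphabetised independently.
Mn is given as +3; the anion's ligand charges sum to -4, so the complex anion is 1−.
A 1:1 salt means the cation carries the equal and opposite charge, 1+.
Cation: ligand charges sum to -1; for the ion to be 1+, Hg = +2.

amminediaquaisothiocyanatomercury(II) tribromohydroxo(1,10-phenanthroline)manganate(III)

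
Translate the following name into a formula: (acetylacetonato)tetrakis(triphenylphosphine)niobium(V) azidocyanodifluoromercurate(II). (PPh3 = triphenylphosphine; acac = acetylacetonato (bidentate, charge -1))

[Nb(acac)(PPh3)4][Hg(CN)F2(N3)]2

Cation [Nb…]: ligand charges -1, Nb(V) ⇒ ion charge 4+.
Anion [Hg…]: ligand charges -4, Hg(II) ⇒ ion charge 2−.
One 4+ cation requires 2 of the 2− anion.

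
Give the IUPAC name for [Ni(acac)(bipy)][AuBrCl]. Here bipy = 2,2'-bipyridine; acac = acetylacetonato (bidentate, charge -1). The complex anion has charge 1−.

Both ions are complex: the cation is named first with the plain metal name, the anion second with the -ate form; each ion's ligands are alphabetised independently.
The complex anion is given as 1−; its ligand charges sum to -2, so Au = +1.
A 1:1 salt means the cation carries the equal and opposite charge, 1+.
Cation: ligand charges sum to -1; for the ion to be 1+, Ni = +2.

(acetylacetonato)(2,2'-bipyridine)nickel(II) bromochloroaurate(I)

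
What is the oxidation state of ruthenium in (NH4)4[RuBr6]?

4 ammonium outside the brackets (+1 each) → the complex ion is 4−.
Ligand charges: 6×Br = -6; sum -6.
Ru + (-6) = 4− ⇒ Ru is +2.

+2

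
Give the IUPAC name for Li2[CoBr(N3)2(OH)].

lithium diazidobromohydroxocobaltate(II)

The 2 lithium counter-ions carry a total charge of +2, so each complex ion is 2−.
Ligand charges: 2×azido (-1 each), 1×bromo (-1 each), 1×hydroxo (-1 each); total -4. So Co + (-4) = 2−, giving Co = +2.
The complex ion is anionic, so cobalt takes the -ate form cobaltate(II).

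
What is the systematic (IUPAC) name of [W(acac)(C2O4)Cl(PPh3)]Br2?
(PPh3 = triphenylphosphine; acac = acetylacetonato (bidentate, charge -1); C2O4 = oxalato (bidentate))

The 2 bromide counter-ions carry a total charge of -2, so each complex ion is 2+.
Ligand charges: 1×triphenylphosphine (neutral), 1×acetylacetonato (-1 each), 1×chloro (-1 each), 1×oxalato (-2 each); total -4. So W + (-4) = 2+, giving W = +6.
Ligands are named alphabetically: acetylacetonato before chloro before oxalato before triphenylphosphine.

(acetylacetonato)chlorooxalato(triphenylphosphine)tungsten(VI) bromide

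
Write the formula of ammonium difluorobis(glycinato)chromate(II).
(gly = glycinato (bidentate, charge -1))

(NH4)2[CrF2(gly)2]

Ligands: 2 fluoro (F, -1), 2 glycinato (gly, -1). Ligand charge sum = -4.
With Cr in oxidation state +2, the complex ion is [Cr...]^2−.
Charge balance with ammonium (+1) requires 1 complex ion per 2 ammonium.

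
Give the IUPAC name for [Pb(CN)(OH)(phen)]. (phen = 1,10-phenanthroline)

There is no counter-ion, so the complex is neutral overall.
Ligand charges: 1×cyano (-1 each), 1×hydroxo (-1 each), 1×1,10-phenanthroline (neutral); total -2. So Pb + (-2) = 0, giving Pb = +2.
Ligands are named alphabetically: cyano before hydroxo before phenanthroline.

cyanohydroxo(1,10-phenanthroline)lead(II)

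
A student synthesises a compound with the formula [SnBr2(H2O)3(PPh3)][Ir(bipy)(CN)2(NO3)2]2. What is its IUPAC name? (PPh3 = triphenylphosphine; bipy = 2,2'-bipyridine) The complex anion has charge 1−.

triaquadibromo(triphenylphosphine)tin(IV) (2,2'-bipyridine)dicyanodinitratoiridate(III)

Both ions are complex: the cation is named first with the plain metal name, the anion second with the -ate form; each ion's ligands are alphabetised independently.
The complex anion is given as 1−; its ligand charges sum to -4, so Ir = +3.
With 2 anions per cation, the cation must be 2×1 = 2+.
Cation: ligand charges sum to -2; for the ion to be 2+, Sn = +4.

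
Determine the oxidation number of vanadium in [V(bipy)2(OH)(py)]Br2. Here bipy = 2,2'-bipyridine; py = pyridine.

+3

2 bromide outside the brackets (-1 each) → the complex ion is 2+.
Ligand charges: 1×OH = -1; 2×bipy neutral; 1×py neutral; sum -1.
V + (-1) = 2+ ⇒ V is +3.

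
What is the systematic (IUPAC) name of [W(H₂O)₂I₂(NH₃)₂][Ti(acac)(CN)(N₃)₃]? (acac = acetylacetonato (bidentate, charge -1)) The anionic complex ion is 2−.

diamminediaquadiiodotungsten(IV) (acetylacetonato)triazidocyanotitanate(III)

The complex anion is given as 2−; its ligand charges sum to -5, so Ti = +3.
A 1:1 salt means the cation carries the equal and opposite charge, 2+.
Cation: ligand charges sum to -2; for the ion to be 2+, W = +4.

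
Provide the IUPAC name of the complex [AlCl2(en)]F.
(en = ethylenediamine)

dichloro(ethylenediamine)aluminium(III) fluoride

The 1 fluoride counter-ion carries a total charge of -1, so each complex ion is 1+.
Ligand charges: 2×chloro (-1 each), 1×ethylenediamine (neutral); total -2. So Al + (-2) = 1+, giving Al = +3.
Ligands are named alphabetically: chloro before ethylenediamine.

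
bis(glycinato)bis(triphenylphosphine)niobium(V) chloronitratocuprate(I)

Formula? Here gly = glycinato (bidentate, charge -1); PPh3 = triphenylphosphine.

Cation [Nb…]: ligand charges -2, Nb(V) ⇒ ion charge 3+.
Anion [Cu…]: ligand charges -2, Cu(I) ⇒ ion charge 1−.
One 3+ cation requires 3 of the 1− anion.

[Nb(gly)2(PPh3)2][CuCl(NO3)]3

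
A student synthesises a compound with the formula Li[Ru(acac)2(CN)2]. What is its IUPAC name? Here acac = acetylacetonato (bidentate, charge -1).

lithium bis(acetylacetonato)dicyanoruthenate(III)

The 1 lithium counter-ion carries a total charge of +1, so each complex ion is 1−.
Ligand charges: 2×cyano (-1 each), 2×acetylacetonato (-1 each); total -4. So Ru + (-4) = 1−, giving Ru = +3.
The complex ion is anionic, so ruthenium takes the -ate form ruthenate(III).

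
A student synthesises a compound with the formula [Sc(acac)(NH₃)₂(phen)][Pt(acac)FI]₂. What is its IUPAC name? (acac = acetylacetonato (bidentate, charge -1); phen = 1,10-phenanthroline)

Scandium is always +3 in its complexes; the cation's ligand charges sum to -1, so the complex cation is 2+.
With 2 anions per cation, each anion must be 2/2 = 1−.
Anion: ligand charges sum to -3; for the ion to be 1−, Pt = +2.

(acetylacetonato)diammine(1,10-phenanthroline)scandium(III) (acetylacetonato)fluoroiodoplatinate(II)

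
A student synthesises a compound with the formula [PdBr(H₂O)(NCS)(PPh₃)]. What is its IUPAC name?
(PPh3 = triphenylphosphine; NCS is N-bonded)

aquabromoisothiocyanato(triphenylphosphine)palladium(II)

There is no counter-ion, so the complex is neutral overall.
Ligand charges: 1×triphenylphosphine (neutral), 1×isothiocyanato (-1 each), 1×aqua (neutral), 1×bromo (-1 each); total -2. So Pd + (-2) = 0, giving Pd = +2.
Ligands are named alphabetically: aqua before bromo before isothiocyanato before triphenylphosphine.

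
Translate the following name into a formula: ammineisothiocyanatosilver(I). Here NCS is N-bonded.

[Ag(NCS)(NH3)]

Ligands: 1 isothiocyanato (NCS, -1), 1 ammine (NH3, neutral). Ligand charge sum = -1.
With Ag in oxidation state +1, the complex ion is [Ag...].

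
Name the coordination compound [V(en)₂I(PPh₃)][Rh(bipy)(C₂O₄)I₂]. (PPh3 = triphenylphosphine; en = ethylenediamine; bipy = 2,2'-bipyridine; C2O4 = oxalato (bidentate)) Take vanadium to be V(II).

Both ions are complex: the cation is named first with the plain metal name, the anion second with the -ate form; each ion's ligands are alphabetised independently.
V is given as +2; the cation's ligand charges sum to -1, so the complex cation is 1+.
A 1:1 salt means the anion carries the equal and opposite charge, 1−.
Anion: ligand charges sum to -4; for the ion to be 1−, Rh = +3.

bis(ethylenediamine)iodo(triphenylphosphine)vanadium(II) (2,2'-bipyridine)diiodooxalatorhodate(III)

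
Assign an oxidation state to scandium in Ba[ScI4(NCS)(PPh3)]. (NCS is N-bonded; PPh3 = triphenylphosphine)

1 barium outside the brackets (+2 each) → the complex ion is 2−.
Ligand charges: 1×NCS = -1; 1×PPh3 neutral; 4×I = -4; sum -5.
Sc + (-5) = 2− ⇒ Sc is +3.

+3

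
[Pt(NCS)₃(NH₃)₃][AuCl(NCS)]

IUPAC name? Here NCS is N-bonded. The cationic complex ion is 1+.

triamminetriisothiocyanatoplatinum(IV) chloroisothiocyanatoaurate(I)

Both ions are complex: the cation is named first with the plain metal name, the anion second with the -ate form; each ion's ligands are alphabetised independently.
The complex cation is given as 1+; its ligand charges sum to -3, so Pt = +4.
A 1:1 salt means the anion carries the equal and opposite charge, 1−.
Anion: ligand charges sum to -2; for the ion to be 1−, Au = +1.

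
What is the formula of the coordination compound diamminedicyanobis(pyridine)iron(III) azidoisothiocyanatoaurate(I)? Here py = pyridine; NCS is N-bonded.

[Fe(CN)2(NH3)2(py)2][Au(N3)(NCS)]

Cation [Fe…]: ligand charges -2, Fe(III) ⇒ ion charge 1+.
Anion [Au…]: ligand charges -2, Au(I) ⇒ ion charge 1−.
One 1+ cation balances one 1− anion.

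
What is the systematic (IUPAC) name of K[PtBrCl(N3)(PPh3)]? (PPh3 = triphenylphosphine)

potassium azidobromochloro(triphenylphosphine)platinate(II)

The 1 potassium counter-ion carries a total charge of +1, so each complex ion is 1−.
Ligand charges: 1×triphenylphosphine (neutral), 1×azido (-1 each), 1×chloro (-1 each), 1×bromo (-1 each); total -3. So Pt + (-3) = 1−, giving Pt = +2.
Ligands are named alphabetically: azido before bromo before chloro before triphenylphosphine.
The complex ion is anionic, so platinum takes the -ate form platinate(II).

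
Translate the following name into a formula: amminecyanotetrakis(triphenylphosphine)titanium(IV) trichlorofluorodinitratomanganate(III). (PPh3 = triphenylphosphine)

[Ti(CN)(NH3)(PPh3)4][MnCl3F(NO3)2]

Cation [Ti…]: ligand charges -1, Ti(IV) ⇒ ion charge 3+.
Anion [Mn…]: ligand charges -6, Mn(III) ⇒ ion charge 3−.
One 3+ cation balances one 3− anion.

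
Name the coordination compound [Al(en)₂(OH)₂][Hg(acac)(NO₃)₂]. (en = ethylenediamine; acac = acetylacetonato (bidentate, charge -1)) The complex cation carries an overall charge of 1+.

bis(ethylenediamine)dihydroxoaluminium(III) (acetylacetonato)dinitratomercurate(II)

The complex cation is given as 1+; its ligand charges sum to -2, so Al = +3.
A 1:1 salt means the anion carries the equal and opposite charge, 1−.
Anion: ligand charges sum to -3; for the ion to be 1−, Hg = +2.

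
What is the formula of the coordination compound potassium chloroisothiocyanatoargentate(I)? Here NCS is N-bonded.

Ligands: 1 isothiocyanato (NCS, -1), 1 chloro (Cl, -1). Ligand charge sum = -2.
With Ag in oxidation state +1, the complex ion is [Ag...]^1−.
Charge balance with potassium (+1) requires 1 complex ion per 1 potassium.

K[AgCl(NCS)]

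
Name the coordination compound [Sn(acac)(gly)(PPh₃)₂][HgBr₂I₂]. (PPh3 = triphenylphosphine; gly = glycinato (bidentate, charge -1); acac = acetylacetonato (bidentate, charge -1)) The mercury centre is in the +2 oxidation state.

(acetylacetonato)(glycinato)bis(triphenylphosphine)tin(IV) dibromodiiodomercurate(II)

Hg is given as +2; the anion's ligand charges sum to -4, so the complex anion is 2−.
A 1:1 salt means the cation carries the equal and opposite charge, 2+.
Cation: ligand charges sum to -2; for the ion to be 2+, Sn = +4.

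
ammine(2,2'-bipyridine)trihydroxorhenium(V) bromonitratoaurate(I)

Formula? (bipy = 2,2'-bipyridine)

[Re(bipy)(NH3)(OH)3][AuBr(NO3)]2

Cation [Re…]: ligand charges -3, Re(V) ⇒ ion charge 2+.
Anion [Au…]: ligand charges -2, Au(I) ⇒ ion charge 1−.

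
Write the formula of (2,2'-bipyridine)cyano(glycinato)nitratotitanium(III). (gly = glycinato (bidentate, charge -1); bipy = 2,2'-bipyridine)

[Ti(bipy)(CN)(gly)(NO3)]

Ligands: 1 glycinato (gly, -1), 1 nitrato (NO3, -1), 1 2,2'-bipyridine (bipy, neutral), 1 cyano (CN, -1). Ligand charge sum = -3.
With Ti in oxidation state +3, the complex ion is [Ti...].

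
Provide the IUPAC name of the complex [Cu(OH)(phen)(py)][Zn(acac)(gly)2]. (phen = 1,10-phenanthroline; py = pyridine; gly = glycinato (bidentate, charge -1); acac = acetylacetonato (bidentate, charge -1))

Zinc is always +2 in its complexes; the anion's ligand charges sum to -3, so the complex anion is 1−.
A 1:1 salt means the cation carries the equal and opposite charge, 1+.
Cation: ligand charges sum to -1; for the ion to be 1+, Cu = +2.

hydroxo(1,10-phenanthroline)(pyridine)copper(II) (acetylacetonato)bis(glycinato)zincate(II)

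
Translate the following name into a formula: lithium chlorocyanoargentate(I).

Li[AgCl(CN)]

Ligands: 1 chloro (Cl, -1), 1 cyano (CN, -1). Ligand charge sum = -2.
Charge balance with lithium (+1) requires 1 complex ion per 1 lithium.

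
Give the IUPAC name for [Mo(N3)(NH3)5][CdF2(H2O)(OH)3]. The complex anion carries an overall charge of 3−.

Both ions are complex: the cation is named first with the plain metal name, the anion second with the -ate form; each ion's ligands are alphabetised independently.
The complex anion is given as 3−; its ligand charges sum to -5, so Cd = +2.
A 1:1 salt means the cation carries the equal and opposite charge, 3+.
Cation: ligand charges sum to -1; for the ion to be 3+, Mo = +4.

pentaammineazidomolybdenum(IV) aquadifluorotrihydroxocadmate(II)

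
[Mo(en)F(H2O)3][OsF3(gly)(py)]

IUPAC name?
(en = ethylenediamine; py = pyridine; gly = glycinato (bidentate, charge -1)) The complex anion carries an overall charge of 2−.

triaqua(ethylenediamine)fluoromolybdenum(III) trifluoro(glycinato)(pyridine)osmate(II)

Both ions are complex: the cation is named first with the plain metal name, the anion second with the -ate form; each ion's ligands are alphabetised independently.
The complex anion is given as 2−; its ligand charges sum to -4, so Os = +2.
A 1:1 salt means the cation carries the equal and opposite charge, 2+.
Cation: ligand charges sum to -1; for the ion to be 2+, Mo = +3.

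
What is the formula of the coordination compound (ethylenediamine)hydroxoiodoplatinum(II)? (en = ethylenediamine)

[Pt(en)I(OH)]

Ligands: 1 iodo (I, -1), 1 ethylenediamine (en, neutral), 1 hydroxo (OH, -1). Ligand charge sum = -2.
With Pt in oxidation state +2, the complex ion is [Pt...].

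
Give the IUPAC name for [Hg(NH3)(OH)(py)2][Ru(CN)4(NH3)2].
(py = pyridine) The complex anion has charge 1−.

amminehydroxobis(pyridine)mercury(II) diamminetetracyanoruthenate(III)

Both ions are complex: the cation is named first with the plain metal name, the anion second with the -ate form; each ion's ligands are alphabetised independently.
The complex anion is given as 1−; its ligand charges sum to -4, so Ru = +3.
A 1:1 salt means the cation carries the equal and opposite charge, 1+.
Cation: ligand charges sum to -1; for the ion to be 1+, Hg = +2.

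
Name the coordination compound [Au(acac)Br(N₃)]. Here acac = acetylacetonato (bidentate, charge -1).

There is no counter-ion, so the complex is neutral overall.
Ligand charges: 1×azido (-1 each), 1×bromo (-1 each), 1×acetylacetonato (-1 each); total -3. So Au + (-3) = 0, giving Au = +3.
Ligands are named alphabetically: acetylacetonato before azido before bromo.

(acetylacetonato)azidobromogold(III)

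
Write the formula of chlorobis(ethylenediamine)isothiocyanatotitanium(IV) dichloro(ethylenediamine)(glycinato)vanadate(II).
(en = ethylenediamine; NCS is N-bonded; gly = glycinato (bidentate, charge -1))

[TiCl(en)2(NCS)][VCl2(en)(gly)]2

Cation [Ti…]: ligand charges -2, Ti(IV) ⇒ ion charge 2+.
Anion [V…]: ligand charges -3, V(II) ⇒ ion charge 1−.
One 2+ cation requires 2 of the 1− anion.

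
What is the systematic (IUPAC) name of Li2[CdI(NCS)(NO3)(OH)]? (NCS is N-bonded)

The 2 lithium counter-ions carry a total charge of +2, so each complex ion is 2−.
Ligand charges: 1×iodo (-1 each), 1×isothiocyanato (-1 each), 1×nitrato (-1 each), 1×hydroxo (-1 each); total -4. So Cd + (-4) = 2−, giving Cd = +2.
Ligands are named alphabetically: hydroxo before iodo before isothiocyanato before nitrato.
The complex ion is anionic, so cadmium takes the -ate form cadmate(II).

lithium hydroxoiodoisothiocyanatonitratocadmate(II)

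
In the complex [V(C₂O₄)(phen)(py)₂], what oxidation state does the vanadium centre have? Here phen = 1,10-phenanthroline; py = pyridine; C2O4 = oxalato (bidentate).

+2

No counter-ion: the bracketed complex is neutral.
Ligand charges: 1×phen neutral; 2×py neutral; 1×C2O4 = -2; sum -2.
V + (-2) = 0 ⇒ V is +2.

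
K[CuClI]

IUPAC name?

The 1 potassium counter-ion carries a total charge of +1, so each complex ion is 1−.
Ligand charges: 1×iodo (-1 each), 1×chloro (-1 each); total -2. So Cu + (-2) = 1−, giving Cu = +1.
The complex ion is anionic, so copper takes the -ate form cuprate(I).

potassium chloroiodocuprate(I)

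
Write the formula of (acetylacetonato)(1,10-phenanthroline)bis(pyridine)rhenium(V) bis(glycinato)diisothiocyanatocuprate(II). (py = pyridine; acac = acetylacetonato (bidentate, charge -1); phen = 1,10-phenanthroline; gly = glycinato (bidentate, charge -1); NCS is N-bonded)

[Re(acac)(phen)(py)2][Cu(gly)2(NCS)2]2

Cation [Re…]: ligand charges -1, Re(V) ⇒ ion charge 4+.
Anion [Cu…]: ligand charges -4, Cu(II) ⇒ ion charge 2−.
One 4+ cation requires 2 of the 2− anion.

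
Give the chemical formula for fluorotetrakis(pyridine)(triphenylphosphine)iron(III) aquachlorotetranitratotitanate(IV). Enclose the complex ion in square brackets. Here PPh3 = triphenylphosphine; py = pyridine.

Cation [Fe…]: ligand charges -1, Fe(III) ⇒ ion charge 2+.
Anion [Ti…]: ligand charges -5, Ti(IV) ⇒ ion charge 1−.

[FeF(PPh3)(py)4][TiCl(H2O)(NO3)4]2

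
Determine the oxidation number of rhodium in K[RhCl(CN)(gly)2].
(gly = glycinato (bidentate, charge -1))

1 potassium outside the brackets (+1 each) → the complex ion is 1−.
Ligand charges: 1×CN = -1; 2×gly = -2; 1×Cl = -1; sum -4.
Rh + (-4) = 1− ⇒ Rh is +3.

+3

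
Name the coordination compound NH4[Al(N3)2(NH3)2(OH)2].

The 1 ammonium counter-ion carries a total charge of +1, so each complex ion is 1−.
Ligand charges: 2×hydroxo (-1 each), 2×azido (-1 each), 2×ammine (neutral); total -4. So Al + (-4) = 1−, giving Al = +3.
Ligands are named alphabetically: ammine before azido before hydroxo.
The complex ion is anionic, so aluminium takes the -ate form aluminate(III).

ammonium diamminediazidodihydroxoaluminate(III)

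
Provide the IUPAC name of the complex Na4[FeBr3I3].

The 4 sodium counter-ions carry a total charge of +4, so each complex ion is 4−.
Ligand charges: 3×bromo (-1 each), 3×iodo (-1 each); total -6. So Fe + (-6) = 4−, giving Fe = +2.
The complex ion is anionic, so iron takes the -ate form ferrate(II).

sodium tribromotriiodoferrate(II)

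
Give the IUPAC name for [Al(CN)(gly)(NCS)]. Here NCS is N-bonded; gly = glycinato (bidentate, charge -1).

There is no counter-ion, so the complex is neutral overall.
Ligand charges: 1×isothiocyanato (-1 each), 1×glycinato (-1 each), 1×cyano (-1 each); total -3. So Al + (-3) = 0, giving Al = +3.
Ligands are named alphabetically: cyano before glycinato before isothiocyanato.

cyano(glycinato)isothiocyanatoaluminium(III)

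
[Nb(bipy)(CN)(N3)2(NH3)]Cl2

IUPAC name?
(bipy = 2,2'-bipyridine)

The 2 chloride counter-ions carry a total charge of -2, so each complex ion is 2+.
Ligand charges: 2×azido (-1 each), 1×ammine (neutral), 1×2,2'-bipyridine (neutral), 1×cyano (-1 each); total -3. So Nb + (-3) = 2+, giving Nb = +5.
Ligands are named alphabetically: ammine before azido before bipyridine before cyano.

amminediazido(2,2'-bipyridine)cyanoniobium(V) chloride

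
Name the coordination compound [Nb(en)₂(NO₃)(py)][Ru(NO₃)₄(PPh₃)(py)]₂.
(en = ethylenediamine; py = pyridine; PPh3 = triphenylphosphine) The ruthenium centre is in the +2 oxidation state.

bis(ethylenediamine)nitrato(pyridine)niobium(V) tetranitrato(pyridine)(triphenylphosphine)ruthenate(II)

Ru is given as +2; the anion's ligand charges sum to -4, so the complex anion is 2−.
With 2 anions per cation, the cation must be 2×2 = 4+.
Cation: ligand charges sum to -1; for the ion to be 4+, Nb = +5.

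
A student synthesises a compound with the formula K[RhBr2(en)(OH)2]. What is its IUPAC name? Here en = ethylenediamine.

The 1 potassium counter-ion carries a total charge of +1, so each complex ion is 1−.
Ligand charges: 1×ethylenediamine (neutral), 2×hydroxo (-1 each), 2×bromo (-1 each); total -4. So Rh + (-4) = 1−, giving Rh = +3.
Ligands are named alphabetically: bromo before ethylenediamine before hydroxo.
The complex ion is anionic, so rhodium takes the -ate form rhodate(III).

potassium dibromo(ethylenediamine)dihydroxorhodate(III)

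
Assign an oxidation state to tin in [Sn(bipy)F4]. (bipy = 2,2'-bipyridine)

+4

No counter-ion: the bracketed complex is neutral.
Ligand charges: 4×F = -4; 1×bipy neutral; sum -4.
Sn + (-4) = 0 ⇒ Sn is +4.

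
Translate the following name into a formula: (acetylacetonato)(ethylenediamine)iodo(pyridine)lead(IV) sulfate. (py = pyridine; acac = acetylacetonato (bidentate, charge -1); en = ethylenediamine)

Ligands: 1 iodo (I, -1), 1 pyridine (py, neutral), 1 acetylacetonato (acac, -1), 1 ethylenediamine (en, neutral). Ligand charge sum = -2.
With Pb in oxidation state +4, the complex ion is [Pb...]^2+.
Charge balance with sulfate (-2) requires 1 complex ion per 1 sulfate.

[Pb(acac)(en)I(py)]SO4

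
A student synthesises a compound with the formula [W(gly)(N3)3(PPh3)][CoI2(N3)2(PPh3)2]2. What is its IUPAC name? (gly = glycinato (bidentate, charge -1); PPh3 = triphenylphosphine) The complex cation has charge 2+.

triazido(glycinato)(triphenylphosphine)tungsten(VI) diazidodiiodobis(triphenylphosphine)cobaltate(III)

The complex cation is given as 2+; its ligand charges sum to -4, so W = +6.
With 2 anions per cation, each anion must be 2/2 = 1−.
Anion: ligand charges sum to -4; for the ion to be 1−, Co = +3.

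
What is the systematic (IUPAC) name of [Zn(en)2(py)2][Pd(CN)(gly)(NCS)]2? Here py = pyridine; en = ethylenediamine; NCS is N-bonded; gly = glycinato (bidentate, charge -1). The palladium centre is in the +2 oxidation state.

bis(ethylenediamine)bis(pyridine)zinc(II) cyano(glycinato)isothiocyanatopalladate(II)

Both ions are complex: the cation is named first with the plain metal name, the anion second with the -ate form; each ion's ligands are alphabetised independently.
Pd is given as +2; the anion's ligand charges sum to -3, so the complex anion is 1−.
With 2 anions per cation, the cation must be 2×1 = 2+.
Cation: ligand charges sum to 0; for the ion to be 2+, Zn = +2.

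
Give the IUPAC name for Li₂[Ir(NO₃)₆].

lithium hexanitratoiridate(IV)

The 2 lithium counter-ions carry a total charge of +2, so each complex ion is 2−.
Ligand charges: 6×nitrato (-1 each); total -6. So Ir + (-6) = 2−, giving Ir = +4.
The complex ion is anionic, so iridium takes the -ate form iridate(IV).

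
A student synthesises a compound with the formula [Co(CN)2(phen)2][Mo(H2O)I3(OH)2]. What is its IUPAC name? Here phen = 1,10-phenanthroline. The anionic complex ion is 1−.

Both ions are complex: the cation is named first with the plain metal name, the anion second with the -ate form; each ion's ligands are alphabetised independently.
The complex anion is given as 1−; its ligand charges sum to -5, so Mo = +4.
A 1:1 salt means the cation carries the equal and opposite charge, 1+.
Cation: ligand charges sum to -2; for the ion to be 1+, Co = +3.

dicyanobis(1,10-phenanthroline)cobalt(III) aquadihydroxotriiodomolybdate(IV)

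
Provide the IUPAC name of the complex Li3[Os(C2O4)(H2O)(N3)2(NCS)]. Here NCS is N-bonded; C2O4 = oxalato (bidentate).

lithium aquadiazidoisothiocyanatooxalatoosmate(II)

The 3 lithium counter-ions carry a total charge of +3, so each complex ion is 3−.
Ligand charges: 2×azido (-1 each), 1×aqua (neutral), 1×isothiocyanato (-1 each), 1×oxalato (-2 each); total -5. So Os + (-5) = 3−, giving Os = +2.
Ligands are named alphabetically: aqua before azido before isothiocyanato before oxalato.
The complex ion is anionic, so osmium takes the -ate form osmate(II).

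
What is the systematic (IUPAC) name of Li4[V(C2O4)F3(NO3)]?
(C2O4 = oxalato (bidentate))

lithium trifluoronitratooxalatovanadate(II)

The 4 lithium counter-ions carry a total charge of +4, so each complex ion is 4−.
Ligand charges: 3×fluoro (-1 each), 1×oxalato (-2 each), 1×nitrato (-1 each); total -6. So V + (-6) = 4−, giving V = +2.
Ligands are named alphabetically: fluoro before nitrato before oxalato.
The complex ion is anionic, so vanadium takes the -ate form vanadate(II).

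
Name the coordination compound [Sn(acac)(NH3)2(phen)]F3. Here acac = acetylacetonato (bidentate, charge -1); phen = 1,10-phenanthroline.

The 3 fluoride counter-ions carry a total charge of -3, so each complex ion is 3+.
Ligand charges: 1×acetylacetonato (-1 each), 1×1,10-phenanthroline (neutral), 2×ammine (neutral); total -1. So Sn + (-1) = 3+, giving Sn = +4.
Ligands are named alphabetically: acetylacetonato before ammine before phenanthroline.

(acetylacetonato)diammine(1,10-phenanthroline)tin(IV) fluoride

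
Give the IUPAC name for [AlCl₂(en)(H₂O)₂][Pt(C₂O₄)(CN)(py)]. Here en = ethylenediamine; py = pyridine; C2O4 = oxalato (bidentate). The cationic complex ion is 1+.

diaquadichloro(ethylenediamine)aluminium(III) cyanooxalato(pyridine)platinate(II)

Both ions are complex: the cation is named first with the plain metal name, the anion second with the -ate form; each ion's ligands are alphabetised independently.
The complex cation is given as 1+; its ligand charges sum to -2, so Al = +3.
A 1:1 salt means the anion carries the equal and opposite charge, 1−.
Anion: ligand charges sum to -3; for the ion to be 1−, Pt = +2.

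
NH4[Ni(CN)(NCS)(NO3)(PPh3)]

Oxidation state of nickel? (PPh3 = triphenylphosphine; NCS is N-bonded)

1 ammonium outside the brackets (+1 each) → the complex ion is 1−.
Ligand charges: 1×PPh3 neutral; 1×NO3 = -1; 1×NCS = -1; 1×CN = -1; sum -3.
Ni + (-3) = 1− ⇒ Ni is +2.

+2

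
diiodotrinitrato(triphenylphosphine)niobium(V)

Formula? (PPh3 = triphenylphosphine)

Ligands: 1 triphenylphosphine (PPh3, neutral), 3 nitrato (NO3, -1), 2 iodo (I, -1). Ligand charge sum = -5.
With Nb in oxidation state +5, the complex ion is [Nb...].

[NbI2(NO3)3(PPh3)]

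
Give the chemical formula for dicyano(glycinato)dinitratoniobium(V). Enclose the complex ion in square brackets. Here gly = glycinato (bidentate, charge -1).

[Nb(CN)2(gly)(NO3)2]

Ligands: 2 cyano (CN, -1), 2 nitrato (NO3, -1), 1 glycinato (gly, -1). Ligand charge sum = -5.
With Nb in oxidation state +5, the complex ion is [Nb...].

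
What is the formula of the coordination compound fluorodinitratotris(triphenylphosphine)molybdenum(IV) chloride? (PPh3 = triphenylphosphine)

[MoF(NO3)2(PPh3)3]Cl

Ligands: 3 triphenylphosphine (PPh3, neutral), 1 fluoro (F, -1), 2 nitrato (NO3, -1). Ligand charge sum = -3.
Charge balance with chloride (-1) requires 1 complex ion per 1 chloride.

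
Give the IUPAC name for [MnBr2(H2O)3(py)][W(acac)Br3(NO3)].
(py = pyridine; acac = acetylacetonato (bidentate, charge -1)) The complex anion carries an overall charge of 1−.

Both ions are complex: the cation is named first with the plain metal name, the anion second with the -ate form; each ion's ligands are alphabetised independently.
The complex anion is given as 1−; its ligand charges sum to -5, so W = +4.
A 1:1 salt means the cation carries the equal and opposite charge, 1+.
Cation: ligand charges sum to -2; for the ion to be 1+, Mn = +3.

triaquadibromo(pyridine)manganese(III) (acetylacetonato)tribromonitratotungstate(IV)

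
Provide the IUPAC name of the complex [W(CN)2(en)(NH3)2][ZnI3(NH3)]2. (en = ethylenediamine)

diamminedicyano(ethylenediamine)tungsten(IV) amminetriiodozincate(II)

Both ions are complex: the cation is named first with the plain metal name, the anion second with the -ate form; each ion's ligands are alphabetised independently.
Zinc is always +2 in its complexes; the anion's ligand charges sum to -3, so the complex anion is 1−.
With 2 anions per cation, the cation must be 2×1 = 2+.
Cation: ligand charges sum to -2; for the ion to be 2+, W = +4.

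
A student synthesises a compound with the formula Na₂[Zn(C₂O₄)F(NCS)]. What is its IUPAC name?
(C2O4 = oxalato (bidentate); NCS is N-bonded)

sodium fluoroisothiocyanatooxalatozincate(II)

The 2 sodium counter-ions carry a total charge of +2, so each complex ion is 2−.
Ligand charges: 1×oxalato (-2 each), 1×fluoro (-1 each), 1×isothiocyanato (-1 each); total -4. So Zn + (-4) = 2−, giving Zn = +2.
The complex ion is anionic, so zinc takes the -ate form zincate(II).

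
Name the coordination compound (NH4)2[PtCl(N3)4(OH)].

The 2 ammonium counter-ions carry a total charge of +2, so each complex ion is 2−.
Ligand charges: 1×chloro (-1 each), 4×azido (-1 each), 1×hydroxo (-1 each); total -6. So Pt + (-6) = 2−, giving Pt = +4.
The complex ion is anionic, so platinum takes the -ate form platinate(IV).

ammonium tetraazidochlorohydroxoplatinate(IV)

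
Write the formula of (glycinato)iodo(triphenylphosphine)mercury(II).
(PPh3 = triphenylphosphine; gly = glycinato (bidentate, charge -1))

Ligands: 1 triphenylphosphine (PPh3, neutral), 1 iodo (I, -1), 1 glycinato (gly, -1). Ligand charge sum = -2.
With Hg in oxidation state +2, the complex ion is [Hg...].

[Hg(gly)I(PPh3)]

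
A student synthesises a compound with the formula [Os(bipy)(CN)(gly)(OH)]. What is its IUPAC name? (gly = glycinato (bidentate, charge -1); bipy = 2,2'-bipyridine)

(2,2'-bipyridine)cyano(glycinato)hydroxoosmium(III)

There is no counter-ion, so the complex is neutral overall.
Ligand charges: 1×glycinato (-1 each), 1×2,2'-bipyridine (neutral), 1×hydroxo (-1 each), 1×cyano (-1 each); total -3. So Os + (-3) = 0, giving Os = +3.
Ligands are named alphabetically: bipyridine before cyano before glycinato before hydroxo.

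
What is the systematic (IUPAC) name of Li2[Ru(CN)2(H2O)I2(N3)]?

lithium aquaazidodicyanodiiodoruthenate(III)

The 2 lithium counter-ions carry a total charge of +2, so each complex ion is 2−.
Ligand charges: 1×azido (-1 each), 2×cyano (-1 each), 1×aqua (neutral), 2×iodo (-1 each); total -5. So Ru + (-5) = 2−, giving Ru = +3.
Ligands are named alphabetically: aqua before azido before cyano before iodo.
The complex ion is anionic, so ruthenium takes the -ate form ruthenate(III).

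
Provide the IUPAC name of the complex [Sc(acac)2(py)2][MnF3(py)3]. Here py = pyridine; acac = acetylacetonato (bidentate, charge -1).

bis(acetylacetonato)bis(pyridine)scandium(III) trifluorotris(pyridine)manganate(II)

Both ions are complex: the cation is named first with the plain metal name, the anion second with the -ate form; each ion's ligands are alphabetised independently.
Scandium is always +3 in its complexes; the cation's ligand charges sum to -2, so the complex cation is 1+.
A 1:1 salt means the anion carries the equal and opposite charge, 1−.
Anion: ligand charges sum to -3; for the ion to be 1−, Mn = +2.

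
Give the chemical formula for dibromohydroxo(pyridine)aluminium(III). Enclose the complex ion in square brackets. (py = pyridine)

[AlBr2(OH)(py)]

Ligands: 1 hydroxo (OH, -1), 2 bromo (Br, -1), 1 pyridine (py, neutral). Ligand charge sum = -3.
With Al in oxidation state +3, the complex ion is [Al...].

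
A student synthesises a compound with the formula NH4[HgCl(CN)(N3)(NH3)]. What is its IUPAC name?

The 1 ammonium counter-ion carries a total charge of +1, so each complex ion is 1−.
Ligand charges: 1×ammine (neutral), 1×cyano (-1 each), 1×azido (-1 each), 1×chloro (-1 each); total -3. So Hg + (-3) = 1−, giving Hg = +2.
The complex ion is anionic, so mercury takes the -ate form mercurate(II).

ammonium ammineazidochlorocyanomercurate(II)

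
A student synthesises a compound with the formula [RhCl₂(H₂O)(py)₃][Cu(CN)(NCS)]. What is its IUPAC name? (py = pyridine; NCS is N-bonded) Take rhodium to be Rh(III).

aquadichlorotris(pyridine)rhodium(III) cyanoisothiocyanatocuprate(I)

Both ions are complex: the cation is named first with the plain metal name, the anion second with the -ate form; each ion's ligands are alphabetised independently.
Rh is given as +3; the cation's ligand charges sum to -2, so the complex cation is 1+.
A 1:1 salt means the anion carries the equal and opposite charge, 1−.
Anion: ligand charges sum to -2; for the ion to be 1−, Cu = +1.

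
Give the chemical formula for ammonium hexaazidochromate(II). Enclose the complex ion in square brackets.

Ligands: 6 azido (N3, -1). Ligand charge sum = -6.
With Cr in oxidation state +2, the complex ion is [Cr...]^4−.
Charge balance with ammonium (+1) requires 1 complex ion per 4 ammonium.

(NH4)4[Cr(N3)6]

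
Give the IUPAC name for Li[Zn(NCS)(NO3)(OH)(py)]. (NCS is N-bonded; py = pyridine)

The 1 lithium counter-ion carries a total charge of +1, so each complex ion is 1−.
Ligand charges: 1×nitrato (-1 each), 1×isothiocyanato (-1 each), 1×pyridine (neutral), 1×hydroxo (-1 each); total -3. So Zn + (-3) = 1−, giving Zn = +2.
Ligands are named alphabetically: hydroxo before isothiocyanato before nitrato before pyridine.
The complex ion is anionic, so zinc takes the -ate form zincate(II).

lithium hydroxoisothiocyanatonitrato(pyridine)zincate(II)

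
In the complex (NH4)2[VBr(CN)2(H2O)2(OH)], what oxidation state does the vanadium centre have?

+2

2 ammonium outside the brackets (+1 each) → the complex ion is 2−.
Ligand charges: 1×OH = -1; 1×Br = -1; 2×H2O neutral; 2×CN = -2; sum -4.
V + (-4) = 2− ⇒ V is +2.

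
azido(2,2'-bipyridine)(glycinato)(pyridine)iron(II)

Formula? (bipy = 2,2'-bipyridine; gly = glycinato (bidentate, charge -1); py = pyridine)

[Fe(bipy)(gly)(N3)(py)]

Ligands: 1 2,2'-bipyridine (bipy, neutral), 1 azido (N3, -1), 1 glycinato (gly, -1), 1 pyridine (py, neutral). Ligand charge sum = -2.
With Fe in oxidation state +2, the complex ion is [Fe...].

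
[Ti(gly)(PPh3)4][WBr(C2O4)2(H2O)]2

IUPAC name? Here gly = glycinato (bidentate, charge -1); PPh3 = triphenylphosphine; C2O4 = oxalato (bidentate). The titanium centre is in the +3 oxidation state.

(glycinato)tetrakis(triphenylphosphine)titanium(III) aquabromodioxalatotungstate(IV)

Both ions are complex: the cation is named first with the plain metal name, the anion second with the -ate form; each ion's ligands are alphabetised independently.
Ti is given as +3; the cation's ligand charges sum to -1, so the complex cation is 2+.
With 2 anions per cation, each anion must be 2/2 = 1−.
Anion: ligand charges sum to -5; for the ion to be 1−, W = +4.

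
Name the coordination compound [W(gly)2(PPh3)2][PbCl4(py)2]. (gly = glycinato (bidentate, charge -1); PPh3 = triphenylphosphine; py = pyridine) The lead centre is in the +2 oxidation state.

Pb is given as +2; the anion's ligand charges sum to -4, so the complex anion is 2−.
A 1:1 salt means the cation carries the equal and opposite charge, 2+.
Cation: ligand charges sum to -2; for the ion to be 2+, W = +4.

bis(glycinato)bis(triphenylphosphine)tungsten(IV) tetrachlorobis(pyridine)plumbate(II)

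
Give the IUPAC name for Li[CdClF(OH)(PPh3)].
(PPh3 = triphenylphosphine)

The 1 lithium counter-ion carries a total charge of +1, so each complex ion is 1−.
Ligand charges: 1×triphenylphosphine (neutral), 1×fluoro (-1 each), 1×hydroxo (-1 each), 1×chloro (-1 each); total -3. So Cd + (-3) = 1−, giving Cd = +2.
The complex ion is anionic, so cadmium takes the -ate form cadmate(II).

lithium chlorofluorohydroxo(triphenylphosphine)cadmate(II)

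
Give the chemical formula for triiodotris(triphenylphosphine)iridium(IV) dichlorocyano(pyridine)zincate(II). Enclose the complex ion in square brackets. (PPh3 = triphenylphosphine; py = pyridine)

[IrI3(PPh3)3][ZnCl2(CN)(py)]

Cation [Ir…]: ligand charges -3, Ir(IV) ⇒ ion charge 1+.
Anion [Zn…]: ligand charges -3, Zn(II) ⇒ ion charge 1−.
One 1+ cation balances one 1− anion.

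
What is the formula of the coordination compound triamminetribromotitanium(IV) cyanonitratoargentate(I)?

[TiBr3(NH3)3][Ag(CN)(NO3)]

Cation [Ti…]: ligand charges -3, Ti(IV) ⇒ ion charge 1+.
Anion [Ag…]: ligand charges -2, Ag(I) ⇒ ion charge 1−.
One 1+ cation balances one 1− anion.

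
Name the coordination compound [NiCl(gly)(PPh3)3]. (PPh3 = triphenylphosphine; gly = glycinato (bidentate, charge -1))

There is no counter-ion, so the complex is neutral overall.
Ligand charges: 3×triphenylphosphine (neutral), 1×glycinato (-1 each), 1×chloro (-1 each); total -2. So Ni + (-2) = 0, giving Ni = +2.
Ligands are named alphabetically: chloro before glycinato before triphenylphosphine.

chloro(glycinato)tris(triphenylphosphine)nickel(II)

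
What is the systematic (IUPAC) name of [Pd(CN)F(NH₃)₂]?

There is no counter-ion, so the complex is neutral overall.
Ligand charges: 2×ammine (neutral), 1×cyano (-1 each), 1×fluoro (-1 each); total -2. So Pd + (-2) = 0, giving Pd = +2.
Ligands are named alphabetically: ammine before cyano before fluoro.

diamminecyanofluoropalladium(II)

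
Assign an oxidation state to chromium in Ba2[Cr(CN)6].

+2

2 barium outside the brackets (+2 each) → the complex ion is 4−.
Ligand charges: 6×CN = -6; sum -6.
Cr + (-6) = 4− ⇒ Cr is +2.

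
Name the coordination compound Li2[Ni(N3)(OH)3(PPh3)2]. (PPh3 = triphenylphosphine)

lithium azidotrihydroxobis(triphenylphosphine)nickelate(II)

The 2 lithium counter-ions carry a total charge of +2, so each complex ion is 2−.
Ligand charges: 3×hydroxo (-1 each), 2×triphenylphosphine (neutral), 1×azido (-1 each); total -4. So Ni + (-4) = 2−, giving Ni = +2.
Ligands are named alphabetically: azido before hydroxo before triphenylphosphine.
The complex ion is anionic, so nickel takes the -ate form nickelate(II).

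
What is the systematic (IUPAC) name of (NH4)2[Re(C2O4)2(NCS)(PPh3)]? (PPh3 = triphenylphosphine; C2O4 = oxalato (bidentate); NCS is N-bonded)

The 2 ammonium counter-ions carry a total charge of +2, so each complex ion is 2−.
Ligand charges: 1×triphenylphosphine (neutral), 2×oxalato (-2 each), 1×isothiocyanato (-1 each); total -5. So Re + (-5) = 2−, giving Re = +3.
The complex ion is anionic, so rhenium takes the -ate form rhenate(III).

ammonium isothiocyanatodioxalato(triphenylphosphine)rhenate(III)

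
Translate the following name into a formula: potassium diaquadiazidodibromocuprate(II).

K2[CuBr2(H2O)2(N3)2]

Ligands: 2 aqua (H2O, neutral), 2 azido (N3, -1), 2 bromo (Br, -1). Ligand charge sum = -4.
With Cu in oxidation state +2, the complex ion is [Cu...]^2−.
Charge balance with potassium (+1) requires 1 complex ion per 2 potassium.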